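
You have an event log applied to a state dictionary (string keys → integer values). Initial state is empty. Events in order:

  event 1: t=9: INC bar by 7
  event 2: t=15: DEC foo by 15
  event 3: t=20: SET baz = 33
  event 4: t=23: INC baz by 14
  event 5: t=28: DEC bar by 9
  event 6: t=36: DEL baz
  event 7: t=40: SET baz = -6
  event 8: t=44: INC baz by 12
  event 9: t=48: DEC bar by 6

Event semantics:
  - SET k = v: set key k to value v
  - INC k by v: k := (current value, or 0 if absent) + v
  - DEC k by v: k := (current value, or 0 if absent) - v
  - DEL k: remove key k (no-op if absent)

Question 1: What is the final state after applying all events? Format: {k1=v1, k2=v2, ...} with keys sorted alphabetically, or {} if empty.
  after event 1 (t=9: INC bar by 7): {bar=7}
  after event 2 (t=15: DEC foo by 15): {bar=7, foo=-15}
  after event 3 (t=20: SET baz = 33): {bar=7, baz=33, foo=-15}
  after event 4 (t=23: INC baz by 14): {bar=7, baz=47, foo=-15}
  after event 5 (t=28: DEC bar by 9): {bar=-2, baz=47, foo=-15}
  after event 6 (t=36: DEL baz): {bar=-2, foo=-15}
  after event 7 (t=40: SET baz = -6): {bar=-2, baz=-6, foo=-15}
  after event 8 (t=44: INC baz by 12): {bar=-2, baz=6, foo=-15}
  after event 9 (t=48: DEC bar by 6): {bar=-8, baz=6, foo=-15}

Answer: {bar=-8, baz=6, foo=-15}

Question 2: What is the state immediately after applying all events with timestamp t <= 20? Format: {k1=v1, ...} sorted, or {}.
Apply events with t <= 20 (3 events):
  after event 1 (t=9: INC bar by 7): {bar=7}
  after event 2 (t=15: DEC foo by 15): {bar=7, foo=-15}
  after event 3 (t=20: SET baz = 33): {bar=7, baz=33, foo=-15}

Answer: {bar=7, baz=33, foo=-15}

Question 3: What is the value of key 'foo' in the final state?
Track key 'foo' through all 9 events:
  event 1 (t=9: INC bar by 7): foo unchanged
  event 2 (t=15: DEC foo by 15): foo (absent) -> -15
  event 3 (t=20: SET baz = 33): foo unchanged
  event 4 (t=23: INC baz by 14): foo unchanged
  event 5 (t=28: DEC bar by 9): foo unchanged
  event 6 (t=36: DEL baz): foo unchanged
  event 7 (t=40: SET baz = -6): foo unchanged
  event 8 (t=44: INC baz by 12): foo unchanged
  event 9 (t=48: DEC bar by 6): foo unchanged
Final: foo = -15

Answer: -15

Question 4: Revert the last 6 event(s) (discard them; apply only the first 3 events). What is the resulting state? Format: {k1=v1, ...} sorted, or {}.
Keep first 3 events (discard last 6):
  after event 1 (t=9: INC bar by 7): {bar=7}
  after event 2 (t=15: DEC foo by 15): {bar=7, foo=-15}
  after event 3 (t=20: SET baz = 33): {bar=7, baz=33, foo=-15}

Answer: {bar=7, baz=33, foo=-15}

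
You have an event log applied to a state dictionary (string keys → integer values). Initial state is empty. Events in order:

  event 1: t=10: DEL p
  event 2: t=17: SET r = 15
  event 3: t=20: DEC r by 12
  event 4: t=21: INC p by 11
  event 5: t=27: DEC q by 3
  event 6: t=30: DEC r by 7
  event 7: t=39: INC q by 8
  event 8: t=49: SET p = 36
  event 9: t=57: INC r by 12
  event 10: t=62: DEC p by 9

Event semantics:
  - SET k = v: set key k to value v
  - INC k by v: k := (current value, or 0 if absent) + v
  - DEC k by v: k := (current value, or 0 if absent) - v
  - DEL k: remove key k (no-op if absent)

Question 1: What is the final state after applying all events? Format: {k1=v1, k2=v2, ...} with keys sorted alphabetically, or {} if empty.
  after event 1 (t=10: DEL p): {}
  after event 2 (t=17: SET r = 15): {r=15}
  after event 3 (t=20: DEC r by 12): {r=3}
  after event 4 (t=21: INC p by 11): {p=11, r=3}
  after event 5 (t=27: DEC q by 3): {p=11, q=-3, r=3}
  after event 6 (t=30: DEC r by 7): {p=11, q=-3, r=-4}
  after event 7 (t=39: INC q by 8): {p=11, q=5, r=-4}
  after event 8 (t=49: SET p = 36): {p=36, q=5, r=-4}
  after event 9 (t=57: INC r by 12): {p=36, q=5, r=8}
  after event 10 (t=62: DEC p by 9): {p=27, q=5, r=8}

Answer: {p=27, q=5, r=8}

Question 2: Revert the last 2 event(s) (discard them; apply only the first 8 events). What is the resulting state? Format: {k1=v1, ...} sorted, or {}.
Answer: {p=36, q=5, r=-4}

Derivation:
Keep first 8 events (discard last 2):
  after event 1 (t=10: DEL p): {}
  after event 2 (t=17: SET r = 15): {r=15}
  after event 3 (t=20: DEC r by 12): {r=3}
  after event 4 (t=21: INC p by 11): {p=11, r=3}
  after event 5 (t=27: DEC q by 3): {p=11, q=-3, r=3}
  after event 6 (t=30: DEC r by 7): {p=11, q=-3, r=-4}
  after event 7 (t=39: INC q by 8): {p=11, q=5, r=-4}
  after event 8 (t=49: SET p = 36): {p=36, q=5, r=-4}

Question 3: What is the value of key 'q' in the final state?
Track key 'q' through all 10 events:
  event 1 (t=10: DEL p): q unchanged
  event 2 (t=17: SET r = 15): q unchanged
  event 3 (t=20: DEC r by 12): q unchanged
  event 4 (t=21: INC p by 11): q unchanged
  event 5 (t=27: DEC q by 3): q (absent) -> -3
  event 6 (t=30: DEC r by 7): q unchanged
  event 7 (t=39: INC q by 8): q -3 -> 5
  event 8 (t=49: SET p = 36): q unchanged
  event 9 (t=57: INC r by 12): q unchanged
  event 10 (t=62: DEC p by 9): q unchanged
Final: q = 5

Answer: 5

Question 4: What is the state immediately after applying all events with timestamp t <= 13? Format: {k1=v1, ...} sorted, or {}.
Apply events with t <= 13 (1 events):
  after event 1 (t=10: DEL p): {}

Answer: {}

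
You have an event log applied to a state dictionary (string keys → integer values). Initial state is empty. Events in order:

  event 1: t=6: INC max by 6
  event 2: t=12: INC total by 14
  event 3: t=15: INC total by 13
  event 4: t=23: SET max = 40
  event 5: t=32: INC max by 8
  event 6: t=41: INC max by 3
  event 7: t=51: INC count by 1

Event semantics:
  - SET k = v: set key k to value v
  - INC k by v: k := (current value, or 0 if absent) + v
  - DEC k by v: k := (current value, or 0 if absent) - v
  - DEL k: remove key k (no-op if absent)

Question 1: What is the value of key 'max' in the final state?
Answer: 51

Derivation:
Track key 'max' through all 7 events:
  event 1 (t=6: INC max by 6): max (absent) -> 6
  event 2 (t=12: INC total by 14): max unchanged
  event 3 (t=15: INC total by 13): max unchanged
  event 4 (t=23: SET max = 40): max 6 -> 40
  event 5 (t=32: INC max by 8): max 40 -> 48
  event 6 (t=41: INC max by 3): max 48 -> 51
  event 7 (t=51: INC count by 1): max unchanged
Final: max = 51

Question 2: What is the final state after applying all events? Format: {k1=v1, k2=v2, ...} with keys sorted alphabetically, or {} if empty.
  after event 1 (t=6: INC max by 6): {max=6}
  after event 2 (t=12: INC total by 14): {max=6, total=14}
  after event 3 (t=15: INC total by 13): {max=6, total=27}
  after event 4 (t=23: SET max = 40): {max=40, total=27}
  after event 5 (t=32: INC max by 8): {max=48, total=27}
  after event 6 (t=41: INC max by 3): {max=51, total=27}
  after event 7 (t=51: INC count by 1): {count=1, max=51, total=27}

Answer: {count=1, max=51, total=27}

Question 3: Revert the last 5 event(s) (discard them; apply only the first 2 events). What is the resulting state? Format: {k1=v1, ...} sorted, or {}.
Answer: {max=6, total=14}

Derivation:
Keep first 2 events (discard last 5):
  after event 1 (t=6: INC max by 6): {max=6}
  after event 2 (t=12: INC total by 14): {max=6, total=14}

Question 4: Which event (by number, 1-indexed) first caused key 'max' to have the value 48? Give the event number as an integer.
Answer: 5

Derivation:
Looking for first event where max becomes 48:
  event 1: max = 6
  event 2: max = 6
  event 3: max = 6
  event 4: max = 40
  event 5: max 40 -> 48  <-- first match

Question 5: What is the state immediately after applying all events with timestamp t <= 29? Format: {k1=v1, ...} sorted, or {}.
Answer: {max=40, total=27}

Derivation:
Apply events with t <= 29 (4 events):
  after event 1 (t=6: INC max by 6): {max=6}
  after event 2 (t=12: INC total by 14): {max=6, total=14}
  after event 3 (t=15: INC total by 13): {max=6, total=27}
  after event 4 (t=23: SET max = 40): {max=40, total=27}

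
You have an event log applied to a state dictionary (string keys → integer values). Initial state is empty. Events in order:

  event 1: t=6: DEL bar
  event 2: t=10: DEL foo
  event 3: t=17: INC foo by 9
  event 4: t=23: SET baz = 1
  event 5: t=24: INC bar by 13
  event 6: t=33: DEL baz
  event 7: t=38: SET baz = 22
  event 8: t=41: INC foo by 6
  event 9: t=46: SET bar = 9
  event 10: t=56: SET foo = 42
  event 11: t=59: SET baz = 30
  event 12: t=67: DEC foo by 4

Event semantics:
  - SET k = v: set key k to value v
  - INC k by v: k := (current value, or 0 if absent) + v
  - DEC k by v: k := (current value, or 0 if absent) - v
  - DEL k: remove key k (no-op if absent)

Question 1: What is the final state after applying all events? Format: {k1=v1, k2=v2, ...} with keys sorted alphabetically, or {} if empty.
  after event 1 (t=6: DEL bar): {}
  after event 2 (t=10: DEL foo): {}
  after event 3 (t=17: INC foo by 9): {foo=9}
  after event 4 (t=23: SET baz = 1): {baz=1, foo=9}
  after event 5 (t=24: INC bar by 13): {bar=13, baz=1, foo=9}
  after event 6 (t=33: DEL baz): {bar=13, foo=9}
  after event 7 (t=38: SET baz = 22): {bar=13, baz=22, foo=9}
  after event 8 (t=41: INC foo by 6): {bar=13, baz=22, foo=15}
  after event 9 (t=46: SET bar = 9): {bar=9, baz=22, foo=15}
  after event 10 (t=56: SET foo = 42): {bar=9, baz=22, foo=42}
  after event 11 (t=59: SET baz = 30): {bar=9, baz=30, foo=42}
  after event 12 (t=67: DEC foo by 4): {bar=9, baz=30, foo=38}

Answer: {bar=9, baz=30, foo=38}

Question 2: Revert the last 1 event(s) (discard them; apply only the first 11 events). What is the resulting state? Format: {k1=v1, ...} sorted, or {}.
Keep first 11 events (discard last 1):
  after event 1 (t=6: DEL bar): {}
  after event 2 (t=10: DEL foo): {}
  after event 3 (t=17: INC foo by 9): {foo=9}
  after event 4 (t=23: SET baz = 1): {baz=1, foo=9}
  after event 5 (t=24: INC bar by 13): {bar=13, baz=1, foo=9}
  after event 6 (t=33: DEL baz): {bar=13, foo=9}
  after event 7 (t=38: SET baz = 22): {bar=13, baz=22, foo=9}
  after event 8 (t=41: INC foo by 6): {bar=13, baz=22, foo=15}
  after event 9 (t=46: SET bar = 9): {bar=9, baz=22, foo=15}
  after event 10 (t=56: SET foo = 42): {bar=9, baz=22, foo=42}
  after event 11 (t=59: SET baz = 30): {bar=9, baz=30, foo=42}

Answer: {bar=9, baz=30, foo=42}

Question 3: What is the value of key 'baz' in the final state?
Answer: 30

Derivation:
Track key 'baz' through all 12 events:
  event 1 (t=6: DEL bar): baz unchanged
  event 2 (t=10: DEL foo): baz unchanged
  event 3 (t=17: INC foo by 9): baz unchanged
  event 4 (t=23: SET baz = 1): baz (absent) -> 1
  event 5 (t=24: INC bar by 13): baz unchanged
  event 6 (t=33: DEL baz): baz 1 -> (absent)
  event 7 (t=38: SET baz = 22): baz (absent) -> 22
  event 8 (t=41: INC foo by 6): baz unchanged
  event 9 (t=46: SET bar = 9): baz unchanged
  event 10 (t=56: SET foo = 42): baz unchanged
  event 11 (t=59: SET baz = 30): baz 22 -> 30
  event 12 (t=67: DEC foo by 4): baz unchanged
Final: baz = 30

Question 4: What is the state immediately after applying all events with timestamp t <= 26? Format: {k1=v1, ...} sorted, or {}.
Apply events with t <= 26 (5 events):
  after event 1 (t=6: DEL bar): {}
  after event 2 (t=10: DEL foo): {}
  after event 3 (t=17: INC foo by 9): {foo=9}
  after event 4 (t=23: SET baz = 1): {baz=1, foo=9}
  after event 5 (t=24: INC bar by 13): {bar=13, baz=1, foo=9}

Answer: {bar=13, baz=1, foo=9}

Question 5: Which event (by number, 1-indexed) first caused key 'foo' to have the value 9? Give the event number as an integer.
Looking for first event where foo becomes 9:
  event 3: foo (absent) -> 9  <-- first match

Answer: 3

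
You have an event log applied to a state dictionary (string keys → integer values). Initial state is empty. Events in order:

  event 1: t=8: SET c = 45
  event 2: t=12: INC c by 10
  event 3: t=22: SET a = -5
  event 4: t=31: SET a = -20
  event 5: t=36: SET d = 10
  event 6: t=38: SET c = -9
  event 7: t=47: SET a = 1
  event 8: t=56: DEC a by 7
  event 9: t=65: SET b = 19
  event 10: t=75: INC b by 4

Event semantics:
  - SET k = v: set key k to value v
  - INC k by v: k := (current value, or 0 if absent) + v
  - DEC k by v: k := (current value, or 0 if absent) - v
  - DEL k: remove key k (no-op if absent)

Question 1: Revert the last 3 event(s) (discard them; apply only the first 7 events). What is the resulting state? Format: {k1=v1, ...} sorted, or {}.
Keep first 7 events (discard last 3):
  after event 1 (t=8: SET c = 45): {c=45}
  after event 2 (t=12: INC c by 10): {c=55}
  after event 3 (t=22: SET a = -5): {a=-5, c=55}
  after event 4 (t=31: SET a = -20): {a=-20, c=55}
  after event 5 (t=36: SET d = 10): {a=-20, c=55, d=10}
  after event 6 (t=38: SET c = -9): {a=-20, c=-9, d=10}
  after event 7 (t=47: SET a = 1): {a=1, c=-9, d=10}

Answer: {a=1, c=-9, d=10}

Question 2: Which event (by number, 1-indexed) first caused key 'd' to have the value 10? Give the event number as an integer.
Answer: 5

Derivation:
Looking for first event where d becomes 10:
  event 5: d (absent) -> 10  <-- first match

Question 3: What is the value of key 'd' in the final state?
Track key 'd' through all 10 events:
  event 1 (t=8: SET c = 45): d unchanged
  event 2 (t=12: INC c by 10): d unchanged
  event 3 (t=22: SET a = -5): d unchanged
  event 4 (t=31: SET a = -20): d unchanged
  event 5 (t=36: SET d = 10): d (absent) -> 10
  event 6 (t=38: SET c = -9): d unchanged
  event 7 (t=47: SET a = 1): d unchanged
  event 8 (t=56: DEC a by 7): d unchanged
  event 9 (t=65: SET b = 19): d unchanged
  event 10 (t=75: INC b by 4): d unchanged
Final: d = 10

Answer: 10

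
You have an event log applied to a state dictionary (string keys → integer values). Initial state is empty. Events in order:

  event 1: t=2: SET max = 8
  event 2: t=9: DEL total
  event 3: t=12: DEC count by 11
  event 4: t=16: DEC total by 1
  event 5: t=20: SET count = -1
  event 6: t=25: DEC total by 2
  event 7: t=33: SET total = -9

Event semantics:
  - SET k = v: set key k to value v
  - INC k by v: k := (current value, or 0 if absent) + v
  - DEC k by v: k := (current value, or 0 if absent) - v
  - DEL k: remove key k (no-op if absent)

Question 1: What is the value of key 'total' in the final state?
Answer: -9

Derivation:
Track key 'total' through all 7 events:
  event 1 (t=2: SET max = 8): total unchanged
  event 2 (t=9: DEL total): total (absent) -> (absent)
  event 3 (t=12: DEC count by 11): total unchanged
  event 4 (t=16: DEC total by 1): total (absent) -> -1
  event 5 (t=20: SET count = -1): total unchanged
  event 6 (t=25: DEC total by 2): total -1 -> -3
  event 7 (t=33: SET total = -9): total -3 -> -9
Final: total = -9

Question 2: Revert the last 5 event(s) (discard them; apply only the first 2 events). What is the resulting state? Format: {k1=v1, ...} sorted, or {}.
Keep first 2 events (discard last 5):
  after event 1 (t=2: SET max = 8): {max=8}
  after event 2 (t=9: DEL total): {max=8}

Answer: {max=8}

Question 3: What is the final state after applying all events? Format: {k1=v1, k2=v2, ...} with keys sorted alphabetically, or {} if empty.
  after event 1 (t=2: SET max = 8): {max=8}
  after event 2 (t=9: DEL total): {max=8}
  after event 3 (t=12: DEC count by 11): {count=-11, max=8}
  after event 4 (t=16: DEC total by 1): {count=-11, max=8, total=-1}
  after event 5 (t=20: SET count = -1): {count=-1, max=8, total=-1}
  after event 6 (t=25: DEC total by 2): {count=-1, max=8, total=-3}
  after event 7 (t=33: SET total = -9): {count=-1, max=8, total=-9}

Answer: {count=-1, max=8, total=-9}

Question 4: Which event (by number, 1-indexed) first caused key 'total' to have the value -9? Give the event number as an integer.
Looking for first event where total becomes -9:
  event 4: total = -1
  event 5: total = -1
  event 6: total = -3
  event 7: total -3 -> -9  <-- first match

Answer: 7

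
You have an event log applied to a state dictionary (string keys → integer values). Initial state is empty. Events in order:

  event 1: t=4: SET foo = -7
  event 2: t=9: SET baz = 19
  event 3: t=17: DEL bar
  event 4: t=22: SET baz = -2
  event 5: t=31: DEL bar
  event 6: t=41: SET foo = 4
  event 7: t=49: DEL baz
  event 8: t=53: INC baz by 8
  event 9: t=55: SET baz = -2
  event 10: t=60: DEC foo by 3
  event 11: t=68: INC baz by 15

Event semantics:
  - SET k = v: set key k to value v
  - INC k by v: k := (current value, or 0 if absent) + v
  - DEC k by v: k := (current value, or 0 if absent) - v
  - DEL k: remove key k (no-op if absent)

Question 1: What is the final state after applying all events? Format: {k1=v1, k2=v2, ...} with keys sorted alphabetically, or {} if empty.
  after event 1 (t=4: SET foo = -7): {foo=-7}
  after event 2 (t=9: SET baz = 19): {baz=19, foo=-7}
  after event 3 (t=17: DEL bar): {baz=19, foo=-7}
  after event 4 (t=22: SET baz = -2): {baz=-2, foo=-7}
  after event 5 (t=31: DEL bar): {baz=-2, foo=-7}
  after event 6 (t=41: SET foo = 4): {baz=-2, foo=4}
  after event 7 (t=49: DEL baz): {foo=4}
  after event 8 (t=53: INC baz by 8): {baz=8, foo=4}
  after event 9 (t=55: SET baz = -2): {baz=-2, foo=4}
  after event 10 (t=60: DEC foo by 3): {baz=-2, foo=1}
  after event 11 (t=68: INC baz by 15): {baz=13, foo=1}

Answer: {baz=13, foo=1}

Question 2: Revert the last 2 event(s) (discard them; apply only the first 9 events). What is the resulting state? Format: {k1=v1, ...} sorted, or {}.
Answer: {baz=-2, foo=4}

Derivation:
Keep first 9 events (discard last 2):
  after event 1 (t=4: SET foo = -7): {foo=-7}
  after event 2 (t=9: SET baz = 19): {baz=19, foo=-7}
  after event 3 (t=17: DEL bar): {baz=19, foo=-7}
  after event 4 (t=22: SET baz = -2): {baz=-2, foo=-7}
  after event 5 (t=31: DEL bar): {baz=-2, foo=-7}
  after event 6 (t=41: SET foo = 4): {baz=-2, foo=4}
  after event 7 (t=49: DEL baz): {foo=4}
  after event 8 (t=53: INC baz by 8): {baz=8, foo=4}
  after event 9 (t=55: SET baz = -2): {baz=-2, foo=4}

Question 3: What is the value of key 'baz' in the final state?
Track key 'baz' through all 11 events:
  event 1 (t=4: SET foo = -7): baz unchanged
  event 2 (t=9: SET baz = 19): baz (absent) -> 19
  event 3 (t=17: DEL bar): baz unchanged
  event 4 (t=22: SET baz = -2): baz 19 -> -2
  event 5 (t=31: DEL bar): baz unchanged
  event 6 (t=41: SET foo = 4): baz unchanged
  event 7 (t=49: DEL baz): baz -2 -> (absent)
  event 8 (t=53: INC baz by 8): baz (absent) -> 8
  event 9 (t=55: SET baz = -2): baz 8 -> -2
  event 10 (t=60: DEC foo by 3): baz unchanged
  event 11 (t=68: INC baz by 15): baz -2 -> 13
Final: baz = 13

Answer: 13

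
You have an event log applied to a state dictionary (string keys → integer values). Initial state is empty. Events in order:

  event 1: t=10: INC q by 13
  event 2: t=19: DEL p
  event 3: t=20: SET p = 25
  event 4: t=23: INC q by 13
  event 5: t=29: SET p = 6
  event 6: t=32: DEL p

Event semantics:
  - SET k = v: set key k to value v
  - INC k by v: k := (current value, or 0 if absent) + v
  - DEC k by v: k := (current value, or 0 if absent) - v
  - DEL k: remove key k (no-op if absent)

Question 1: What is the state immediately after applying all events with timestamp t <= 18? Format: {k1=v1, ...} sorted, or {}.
Answer: {q=13}

Derivation:
Apply events with t <= 18 (1 events):
  after event 1 (t=10: INC q by 13): {q=13}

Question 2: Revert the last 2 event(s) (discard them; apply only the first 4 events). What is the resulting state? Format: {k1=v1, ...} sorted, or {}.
Answer: {p=25, q=26}

Derivation:
Keep first 4 events (discard last 2):
  after event 1 (t=10: INC q by 13): {q=13}
  after event 2 (t=19: DEL p): {q=13}
  after event 3 (t=20: SET p = 25): {p=25, q=13}
  after event 4 (t=23: INC q by 13): {p=25, q=26}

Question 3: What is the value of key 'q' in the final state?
Answer: 26

Derivation:
Track key 'q' through all 6 events:
  event 1 (t=10: INC q by 13): q (absent) -> 13
  event 2 (t=19: DEL p): q unchanged
  event 3 (t=20: SET p = 25): q unchanged
  event 4 (t=23: INC q by 13): q 13 -> 26
  event 5 (t=29: SET p = 6): q unchanged
  event 6 (t=32: DEL p): q unchanged
Final: q = 26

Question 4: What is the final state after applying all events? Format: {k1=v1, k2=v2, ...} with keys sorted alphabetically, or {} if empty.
Answer: {q=26}

Derivation:
  after event 1 (t=10: INC q by 13): {q=13}
  after event 2 (t=19: DEL p): {q=13}
  after event 3 (t=20: SET p = 25): {p=25, q=13}
  after event 4 (t=23: INC q by 13): {p=25, q=26}
  after event 5 (t=29: SET p = 6): {p=6, q=26}
  after event 6 (t=32: DEL p): {q=26}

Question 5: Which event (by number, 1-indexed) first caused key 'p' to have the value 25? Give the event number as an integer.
Answer: 3

Derivation:
Looking for first event where p becomes 25:
  event 3: p (absent) -> 25  <-- first match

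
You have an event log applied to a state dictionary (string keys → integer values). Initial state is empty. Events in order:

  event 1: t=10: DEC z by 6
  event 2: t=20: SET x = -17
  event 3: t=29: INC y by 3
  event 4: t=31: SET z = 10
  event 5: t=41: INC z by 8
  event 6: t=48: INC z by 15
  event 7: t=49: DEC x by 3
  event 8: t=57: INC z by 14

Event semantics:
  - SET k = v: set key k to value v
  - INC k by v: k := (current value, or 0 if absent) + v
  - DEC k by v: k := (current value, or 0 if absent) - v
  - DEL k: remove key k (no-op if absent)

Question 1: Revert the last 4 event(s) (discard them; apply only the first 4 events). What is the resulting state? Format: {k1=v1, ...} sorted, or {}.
Answer: {x=-17, y=3, z=10}

Derivation:
Keep first 4 events (discard last 4):
  after event 1 (t=10: DEC z by 6): {z=-6}
  after event 2 (t=20: SET x = -17): {x=-17, z=-6}
  after event 3 (t=29: INC y by 3): {x=-17, y=3, z=-6}
  after event 4 (t=31: SET z = 10): {x=-17, y=3, z=10}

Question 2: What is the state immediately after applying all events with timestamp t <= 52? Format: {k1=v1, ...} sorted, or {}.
Apply events with t <= 52 (7 events):
  after event 1 (t=10: DEC z by 6): {z=-6}
  after event 2 (t=20: SET x = -17): {x=-17, z=-6}
  after event 3 (t=29: INC y by 3): {x=-17, y=3, z=-6}
  after event 4 (t=31: SET z = 10): {x=-17, y=3, z=10}
  after event 5 (t=41: INC z by 8): {x=-17, y=3, z=18}
  after event 6 (t=48: INC z by 15): {x=-17, y=3, z=33}
  after event 7 (t=49: DEC x by 3): {x=-20, y=3, z=33}

Answer: {x=-20, y=3, z=33}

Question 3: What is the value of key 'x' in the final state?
Track key 'x' through all 8 events:
  event 1 (t=10: DEC z by 6): x unchanged
  event 2 (t=20: SET x = -17): x (absent) -> -17
  event 3 (t=29: INC y by 3): x unchanged
  event 4 (t=31: SET z = 10): x unchanged
  event 5 (t=41: INC z by 8): x unchanged
  event 6 (t=48: INC z by 15): x unchanged
  event 7 (t=49: DEC x by 3): x -17 -> -20
  event 8 (t=57: INC z by 14): x unchanged
Final: x = -20

Answer: -20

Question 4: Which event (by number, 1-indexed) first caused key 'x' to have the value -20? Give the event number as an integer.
Looking for first event where x becomes -20:
  event 2: x = -17
  event 3: x = -17
  event 4: x = -17
  event 5: x = -17
  event 6: x = -17
  event 7: x -17 -> -20  <-- first match

Answer: 7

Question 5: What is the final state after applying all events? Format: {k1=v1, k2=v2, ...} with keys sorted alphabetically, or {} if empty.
Answer: {x=-20, y=3, z=47}

Derivation:
  after event 1 (t=10: DEC z by 6): {z=-6}
  after event 2 (t=20: SET x = -17): {x=-17, z=-6}
  after event 3 (t=29: INC y by 3): {x=-17, y=3, z=-6}
  after event 4 (t=31: SET z = 10): {x=-17, y=3, z=10}
  after event 5 (t=41: INC z by 8): {x=-17, y=3, z=18}
  after event 6 (t=48: INC z by 15): {x=-17, y=3, z=33}
  after event 7 (t=49: DEC x by 3): {x=-20, y=3, z=33}
  after event 8 (t=57: INC z by 14): {x=-20, y=3, z=47}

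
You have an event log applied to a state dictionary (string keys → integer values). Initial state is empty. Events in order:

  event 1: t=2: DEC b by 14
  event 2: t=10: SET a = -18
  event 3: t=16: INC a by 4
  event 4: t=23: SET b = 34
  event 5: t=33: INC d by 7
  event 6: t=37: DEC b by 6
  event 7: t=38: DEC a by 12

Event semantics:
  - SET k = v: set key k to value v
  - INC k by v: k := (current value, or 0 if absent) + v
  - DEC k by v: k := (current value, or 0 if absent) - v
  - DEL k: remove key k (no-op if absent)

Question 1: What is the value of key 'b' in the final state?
Track key 'b' through all 7 events:
  event 1 (t=2: DEC b by 14): b (absent) -> -14
  event 2 (t=10: SET a = -18): b unchanged
  event 3 (t=16: INC a by 4): b unchanged
  event 4 (t=23: SET b = 34): b -14 -> 34
  event 5 (t=33: INC d by 7): b unchanged
  event 6 (t=37: DEC b by 6): b 34 -> 28
  event 7 (t=38: DEC a by 12): b unchanged
Final: b = 28

Answer: 28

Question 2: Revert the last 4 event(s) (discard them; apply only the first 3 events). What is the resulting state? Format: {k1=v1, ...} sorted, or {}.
Keep first 3 events (discard last 4):
  after event 1 (t=2: DEC b by 14): {b=-14}
  after event 2 (t=10: SET a = -18): {a=-18, b=-14}
  after event 3 (t=16: INC a by 4): {a=-14, b=-14}

Answer: {a=-14, b=-14}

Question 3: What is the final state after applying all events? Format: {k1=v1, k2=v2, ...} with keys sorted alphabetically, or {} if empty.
Answer: {a=-26, b=28, d=7}

Derivation:
  after event 1 (t=2: DEC b by 14): {b=-14}
  after event 2 (t=10: SET a = -18): {a=-18, b=-14}
  after event 3 (t=16: INC a by 4): {a=-14, b=-14}
  after event 4 (t=23: SET b = 34): {a=-14, b=34}
  after event 5 (t=33: INC d by 7): {a=-14, b=34, d=7}
  after event 6 (t=37: DEC b by 6): {a=-14, b=28, d=7}
  after event 7 (t=38: DEC a by 12): {a=-26, b=28, d=7}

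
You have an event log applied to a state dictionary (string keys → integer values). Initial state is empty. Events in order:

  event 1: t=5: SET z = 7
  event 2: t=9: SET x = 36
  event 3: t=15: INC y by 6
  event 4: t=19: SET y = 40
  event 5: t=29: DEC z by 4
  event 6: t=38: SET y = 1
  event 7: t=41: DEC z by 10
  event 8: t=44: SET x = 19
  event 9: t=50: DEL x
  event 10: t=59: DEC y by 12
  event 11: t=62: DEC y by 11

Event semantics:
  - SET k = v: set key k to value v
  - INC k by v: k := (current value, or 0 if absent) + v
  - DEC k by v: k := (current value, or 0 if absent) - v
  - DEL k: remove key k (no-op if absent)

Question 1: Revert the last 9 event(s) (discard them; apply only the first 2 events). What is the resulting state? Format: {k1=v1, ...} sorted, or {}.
Answer: {x=36, z=7}

Derivation:
Keep first 2 events (discard last 9):
  after event 1 (t=5: SET z = 7): {z=7}
  after event 2 (t=9: SET x = 36): {x=36, z=7}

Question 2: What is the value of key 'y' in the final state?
Track key 'y' through all 11 events:
  event 1 (t=5: SET z = 7): y unchanged
  event 2 (t=9: SET x = 36): y unchanged
  event 3 (t=15: INC y by 6): y (absent) -> 6
  event 4 (t=19: SET y = 40): y 6 -> 40
  event 5 (t=29: DEC z by 4): y unchanged
  event 6 (t=38: SET y = 1): y 40 -> 1
  event 7 (t=41: DEC z by 10): y unchanged
  event 8 (t=44: SET x = 19): y unchanged
  event 9 (t=50: DEL x): y unchanged
  event 10 (t=59: DEC y by 12): y 1 -> -11
  event 11 (t=62: DEC y by 11): y -11 -> -22
Final: y = -22

Answer: -22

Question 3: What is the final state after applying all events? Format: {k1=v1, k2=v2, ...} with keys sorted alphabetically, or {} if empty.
Answer: {y=-22, z=-7}

Derivation:
  after event 1 (t=5: SET z = 7): {z=7}
  after event 2 (t=9: SET x = 36): {x=36, z=7}
  after event 3 (t=15: INC y by 6): {x=36, y=6, z=7}
  after event 4 (t=19: SET y = 40): {x=36, y=40, z=7}
  after event 5 (t=29: DEC z by 4): {x=36, y=40, z=3}
  after event 6 (t=38: SET y = 1): {x=36, y=1, z=3}
  after event 7 (t=41: DEC z by 10): {x=36, y=1, z=-7}
  after event 8 (t=44: SET x = 19): {x=19, y=1, z=-7}
  after event 9 (t=50: DEL x): {y=1, z=-7}
  after event 10 (t=59: DEC y by 12): {y=-11, z=-7}
  after event 11 (t=62: DEC y by 11): {y=-22, z=-7}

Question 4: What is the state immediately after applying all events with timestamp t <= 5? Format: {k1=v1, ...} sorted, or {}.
Apply events with t <= 5 (1 events):
  after event 1 (t=5: SET z = 7): {z=7}

Answer: {z=7}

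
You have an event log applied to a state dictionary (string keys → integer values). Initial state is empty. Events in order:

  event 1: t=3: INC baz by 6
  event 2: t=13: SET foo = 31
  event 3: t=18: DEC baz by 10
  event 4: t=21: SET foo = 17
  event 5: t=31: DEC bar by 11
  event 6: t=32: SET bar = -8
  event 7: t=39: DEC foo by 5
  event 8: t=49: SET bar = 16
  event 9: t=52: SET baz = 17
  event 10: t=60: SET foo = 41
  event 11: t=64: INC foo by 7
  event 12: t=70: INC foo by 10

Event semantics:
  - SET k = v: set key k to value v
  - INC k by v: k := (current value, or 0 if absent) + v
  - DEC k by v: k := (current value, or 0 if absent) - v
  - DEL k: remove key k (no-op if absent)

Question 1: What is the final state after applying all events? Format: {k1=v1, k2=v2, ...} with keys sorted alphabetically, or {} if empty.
  after event 1 (t=3: INC baz by 6): {baz=6}
  after event 2 (t=13: SET foo = 31): {baz=6, foo=31}
  after event 3 (t=18: DEC baz by 10): {baz=-4, foo=31}
  after event 4 (t=21: SET foo = 17): {baz=-4, foo=17}
  after event 5 (t=31: DEC bar by 11): {bar=-11, baz=-4, foo=17}
  after event 6 (t=32: SET bar = -8): {bar=-8, baz=-4, foo=17}
  after event 7 (t=39: DEC foo by 5): {bar=-8, baz=-4, foo=12}
  after event 8 (t=49: SET bar = 16): {bar=16, baz=-4, foo=12}
  after event 9 (t=52: SET baz = 17): {bar=16, baz=17, foo=12}
  after event 10 (t=60: SET foo = 41): {bar=16, baz=17, foo=41}
  after event 11 (t=64: INC foo by 7): {bar=16, baz=17, foo=48}
  after event 12 (t=70: INC foo by 10): {bar=16, baz=17, foo=58}

Answer: {bar=16, baz=17, foo=58}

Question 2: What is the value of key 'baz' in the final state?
Track key 'baz' through all 12 events:
  event 1 (t=3: INC baz by 6): baz (absent) -> 6
  event 2 (t=13: SET foo = 31): baz unchanged
  event 3 (t=18: DEC baz by 10): baz 6 -> -4
  event 4 (t=21: SET foo = 17): baz unchanged
  event 5 (t=31: DEC bar by 11): baz unchanged
  event 6 (t=32: SET bar = -8): baz unchanged
  event 7 (t=39: DEC foo by 5): baz unchanged
  event 8 (t=49: SET bar = 16): baz unchanged
  event 9 (t=52: SET baz = 17): baz -4 -> 17
  event 10 (t=60: SET foo = 41): baz unchanged
  event 11 (t=64: INC foo by 7): baz unchanged
  event 12 (t=70: INC foo by 10): baz unchanged
Final: baz = 17

Answer: 17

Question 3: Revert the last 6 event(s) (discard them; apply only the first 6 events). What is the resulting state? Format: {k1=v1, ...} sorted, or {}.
Answer: {bar=-8, baz=-4, foo=17}

Derivation:
Keep first 6 events (discard last 6):
  after event 1 (t=3: INC baz by 6): {baz=6}
  after event 2 (t=13: SET foo = 31): {baz=6, foo=31}
  after event 3 (t=18: DEC baz by 10): {baz=-4, foo=31}
  after event 4 (t=21: SET foo = 17): {baz=-4, foo=17}
  after event 5 (t=31: DEC bar by 11): {bar=-11, baz=-4, foo=17}
  after event 6 (t=32: SET bar = -8): {bar=-8, baz=-4, foo=17}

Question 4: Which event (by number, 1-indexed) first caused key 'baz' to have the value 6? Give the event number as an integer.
Looking for first event where baz becomes 6:
  event 1: baz (absent) -> 6  <-- first match

Answer: 1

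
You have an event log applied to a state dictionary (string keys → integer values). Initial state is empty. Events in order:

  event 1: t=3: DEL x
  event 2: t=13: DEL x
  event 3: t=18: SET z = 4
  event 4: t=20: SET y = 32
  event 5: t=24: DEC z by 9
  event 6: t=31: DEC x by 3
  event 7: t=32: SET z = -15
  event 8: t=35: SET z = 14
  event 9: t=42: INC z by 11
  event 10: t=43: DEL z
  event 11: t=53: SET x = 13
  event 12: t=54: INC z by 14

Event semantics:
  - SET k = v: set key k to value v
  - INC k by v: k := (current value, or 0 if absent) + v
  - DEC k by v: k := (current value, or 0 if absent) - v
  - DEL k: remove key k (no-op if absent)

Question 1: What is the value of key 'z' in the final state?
Answer: 14

Derivation:
Track key 'z' through all 12 events:
  event 1 (t=3: DEL x): z unchanged
  event 2 (t=13: DEL x): z unchanged
  event 3 (t=18: SET z = 4): z (absent) -> 4
  event 4 (t=20: SET y = 32): z unchanged
  event 5 (t=24: DEC z by 9): z 4 -> -5
  event 6 (t=31: DEC x by 3): z unchanged
  event 7 (t=32: SET z = -15): z -5 -> -15
  event 8 (t=35: SET z = 14): z -15 -> 14
  event 9 (t=42: INC z by 11): z 14 -> 25
  event 10 (t=43: DEL z): z 25 -> (absent)
  event 11 (t=53: SET x = 13): z unchanged
  event 12 (t=54: INC z by 14): z (absent) -> 14
Final: z = 14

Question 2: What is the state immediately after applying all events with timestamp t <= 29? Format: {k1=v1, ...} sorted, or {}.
Answer: {y=32, z=-5}

Derivation:
Apply events with t <= 29 (5 events):
  after event 1 (t=3: DEL x): {}
  after event 2 (t=13: DEL x): {}
  after event 3 (t=18: SET z = 4): {z=4}
  after event 4 (t=20: SET y = 32): {y=32, z=4}
  after event 5 (t=24: DEC z by 9): {y=32, z=-5}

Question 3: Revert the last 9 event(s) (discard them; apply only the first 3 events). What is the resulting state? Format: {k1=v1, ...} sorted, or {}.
Answer: {z=4}

Derivation:
Keep first 3 events (discard last 9):
  after event 1 (t=3: DEL x): {}
  after event 2 (t=13: DEL x): {}
  after event 3 (t=18: SET z = 4): {z=4}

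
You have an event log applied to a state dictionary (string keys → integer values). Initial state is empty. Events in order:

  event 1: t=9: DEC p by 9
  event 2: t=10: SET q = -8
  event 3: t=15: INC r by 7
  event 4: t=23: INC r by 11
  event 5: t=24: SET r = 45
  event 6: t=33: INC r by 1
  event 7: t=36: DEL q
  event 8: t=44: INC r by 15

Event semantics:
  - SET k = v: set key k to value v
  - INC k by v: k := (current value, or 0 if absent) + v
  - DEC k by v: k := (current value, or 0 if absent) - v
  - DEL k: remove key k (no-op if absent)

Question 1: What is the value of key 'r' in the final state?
Answer: 61

Derivation:
Track key 'r' through all 8 events:
  event 1 (t=9: DEC p by 9): r unchanged
  event 2 (t=10: SET q = -8): r unchanged
  event 3 (t=15: INC r by 7): r (absent) -> 7
  event 4 (t=23: INC r by 11): r 7 -> 18
  event 5 (t=24: SET r = 45): r 18 -> 45
  event 6 (t=33: INC r by 1): r 45 -> 46
  event 7 (t=36: DEL q): r unchanged
  event 8 (t=44: INC r by 15): r 46 -> 61
Final: r = 61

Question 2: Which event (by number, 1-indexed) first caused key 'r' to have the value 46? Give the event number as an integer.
Answer: 6

Derivation:
Looking for first event where r becomes 46:
  event 3: r = 7
  event 4: r = 18
  event 5: r = 45
  event 6: r 45 -> 46  <-- first match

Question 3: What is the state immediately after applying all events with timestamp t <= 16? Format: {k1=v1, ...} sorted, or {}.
Answer: {p=-9, q=-8, r=7}

Derivation:
Apply events with t <= 16 (3 events):
  after event 1 (t=9: DEC p by 9): {p=-9}
  after event 2 (t=10: SET q = -8): {p=-9, q=-8}
  after event 3 (t=15: INC r by 7): {p=-9, q=-8, r=7}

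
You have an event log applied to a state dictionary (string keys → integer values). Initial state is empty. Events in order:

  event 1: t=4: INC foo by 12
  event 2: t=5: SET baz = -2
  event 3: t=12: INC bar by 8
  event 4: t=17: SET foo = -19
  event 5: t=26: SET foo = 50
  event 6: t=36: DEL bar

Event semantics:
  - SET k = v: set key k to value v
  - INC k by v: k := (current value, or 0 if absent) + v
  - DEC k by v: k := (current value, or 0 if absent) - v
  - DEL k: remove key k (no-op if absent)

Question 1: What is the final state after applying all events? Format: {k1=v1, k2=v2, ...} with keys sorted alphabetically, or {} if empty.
Answer: {baz=-2, foo=50}

Derivation:
  after event 1 (t=4: INC foo by 12): {foo=12}
  after event 2 (t=5: SET baz = -2): {baz=-2, foo=12}
  after event 3 (t=12: INC bar by 8): {bar=8, baz=-2, foo=12}
  after event 4 (t=17: SET foo = -19): {bar=8, baz=-2, foo=-19}
  after event 5 (t=26: SET foo = 50): {bar=8, baz=-2, foo=50}
  after event 6 (t=36: DEL bar): {baz=-2, foo=50}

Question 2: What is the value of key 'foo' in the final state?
Track key 'foo' through all 6 events:
  event 1 (t=4: INC foo by 12): foo (absent) -> 12
  event 2 (t=5: SET baz = -2): foo unchanged
  event 3 (t=12: INC bar by 8): foo unchanged
  event 4 (t=17: SET foo = -19): foo 12 -> -19
  event 5 (t=26: SET foo = 50): foo -19 -> 50
  event 6 (t=36: DEL bar): foo unchanged
Final: foo = 50

Answer: 50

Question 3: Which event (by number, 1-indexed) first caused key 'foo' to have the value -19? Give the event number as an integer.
Answer: 4

Derivation:
Looking for first event where foo becomes -19:
  event 1: foo = 12
  event 2: foo = 12
  event 3: foo = 12
  event 4: foo 12 -> -19  <-- first match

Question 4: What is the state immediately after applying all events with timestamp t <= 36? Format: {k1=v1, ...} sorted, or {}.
Answer: {baz=-2, foo=50}

Derivation:
Apply events with t <= 36 (6 events):
  after event 1 (t=4: INC foo by 12): {foo=12}
  after event 2 (t=5: SET baz = -2): {baz=-2, foo=12}
  after event 3 (t=12: INC bar by 8): {bar=8, baz=-2, foo=12}
  after event 4 (t=17: SET foo = -19): {bar=8, baz=-2, foo=-19}
  after event 5 (t=26: SET foo = 50): {bar=8, baz=-2, foo=50}
  after event 6 (t=36: DEL bar): {baz=-2, foo=50}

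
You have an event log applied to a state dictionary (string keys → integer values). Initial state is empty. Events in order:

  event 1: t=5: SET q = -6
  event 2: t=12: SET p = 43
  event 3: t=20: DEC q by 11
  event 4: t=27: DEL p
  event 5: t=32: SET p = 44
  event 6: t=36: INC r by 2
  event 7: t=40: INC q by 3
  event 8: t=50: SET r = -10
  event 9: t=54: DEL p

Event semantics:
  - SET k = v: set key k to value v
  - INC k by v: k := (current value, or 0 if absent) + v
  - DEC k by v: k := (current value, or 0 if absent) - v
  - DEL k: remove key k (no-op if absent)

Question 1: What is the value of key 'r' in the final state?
Track key 'r' through all 9 events:
  event 1 (t=5: SET q = -6): r unchanged
  event 2 (t=12: SET p = 43): r unchanged
  event 3 (t=20: DEC q by 11): r unchanged
  event 4 (t=27: DEL p): r unchanged
  event 5 (t=32: SET p = 44): r unchanged
  event 6 (t=36: INC r by 2): r (absent) -> 2
  event 7 (t=40: INC q by 3): r unchanged
  event 8 (t=50: SET r = -10): r 2 -> -10
  event 9 (t=54: DEL p): r unchanged
Final: r = -10

Answer: -10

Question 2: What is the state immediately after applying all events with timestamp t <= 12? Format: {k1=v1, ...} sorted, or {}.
Answer: {p=43, q=-6}

Derivation:
Apply events with t <= 12 (2 events):
  after event 1 (t=5: SET q = -6): {q=-6}
  after event 2 (t=12: SET p = 43): {p=43, q=-6}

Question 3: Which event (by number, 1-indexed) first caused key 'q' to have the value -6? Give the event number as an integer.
Looking for first event where q becomes -6:
  event 1: q (absent) -> -6  <-- first match

Answer: 1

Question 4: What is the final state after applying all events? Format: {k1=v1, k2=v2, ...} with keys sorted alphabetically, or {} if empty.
  after event 1 (t=5: SET q = -6): {q=-6}
  after event 2 (t=12: SET p = 43): {p=43, q=-6}
  after event 3 (t=20: DEC q by 11): {p=43, q=-17}
  after event 4 (t=27: DEL p): {q=-17}
  after event 5 (t=32: SET p = 44): {p=44, q=-17}
  after event 6 (t=36: INC r by 2): {p=44, q=-17, r=2}
  after event 7 (t=40: INC q by 3): {p=44, q=-14, r=2}
  after event 8 (t=50: SET r = -10): {p=44, q=-14, r=-10}
  after event 9 (t=54: DEL p): {q=-14, r=-10}

Answer: {q=-14, r=-10}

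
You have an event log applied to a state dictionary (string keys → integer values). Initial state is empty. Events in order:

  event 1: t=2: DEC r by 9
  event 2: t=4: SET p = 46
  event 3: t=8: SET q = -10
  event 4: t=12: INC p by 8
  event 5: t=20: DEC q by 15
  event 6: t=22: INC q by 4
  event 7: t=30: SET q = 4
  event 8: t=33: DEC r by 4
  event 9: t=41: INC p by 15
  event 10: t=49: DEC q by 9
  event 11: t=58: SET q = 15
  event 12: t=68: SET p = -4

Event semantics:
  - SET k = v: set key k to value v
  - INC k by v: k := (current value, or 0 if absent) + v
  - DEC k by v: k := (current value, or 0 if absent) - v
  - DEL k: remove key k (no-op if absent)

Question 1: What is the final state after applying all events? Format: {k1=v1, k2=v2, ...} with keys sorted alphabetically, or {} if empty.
  after event 1 (t=2: DEC r by 9): {r=-9}
  after event 2 (t=4: SET p = 46): {p=46, r=-9}
  after event 3 (t=8: SET q = -10): {p=46, q=-10, r=-9}
  after event 4 (t=12: INC p by 8): {p=54, q=-10, r=-9}
  after event 5 (t=20: DEC q by 15): {p=54, q=-25, r=-9}
  after event 6 (t=22: INC q by 4): {p=54, q=-21, r=-9}
  after event 7 (t=30: SET q = 4): {p=54, q=4, r=-9}
  after event 8 (t=33: DEC r by 4): {p=54, q=4, r=-13}
  after event 9 (t=41: INC p by 15): {p=69, q=4, r=-13}
  after event 10 (t=49: DEC q by 9): {p=69, q=-5, r=-13}
  after event 11 (t=58: SET q = 15): {p=69, q=15, r=-13}
  after event 12 (t=68: SET p = -4): {p=-4, q=15, r=-13}

Answer: {p=-4, q=15, r=-13}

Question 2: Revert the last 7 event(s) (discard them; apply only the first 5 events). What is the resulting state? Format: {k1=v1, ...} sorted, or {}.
Keep first 5 events (discard last 7):
  after event 1 (t=2: DEC r by 9): {r=-9}
  after event 2 (t=4: SET p = 46): {p=46, r=-9}
  after event 3 (t=8: SET q = -10): {p=46, q=-10, r=-9}
  after event 4 (t=12: INC p by 8): {p=54, q=-10, r=-9}
  after event 5 (t=20: DEC q by 15): {p=54, q=-25, r=-9}

Answer: {p=54, q=-25, r=-9}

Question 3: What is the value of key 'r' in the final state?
Answer: -13

Derivation:
Track key 'r' through all 12 events:
  event 1 (t=2: DEC r by 9): r (absent) -> -9
  event 2 (t=4: SET p = 46): r unchanged
  event 3 (t=8: SET q = -10): r unchanged
  event 4 (t=12: INC p by 8): r unchanged
  event 5 (t=20: DEC q by 15): r unchanged
  event 6 (t=22: INC q by 4): r unchanged
  event 7 (t=30: SET q = 4): r unchanged
  event 8 (t=33: DEC r by 4): r -9 -> -13
  event 9 (t=41: INC p by 15): r unchanged
  event 10 (t=49: DEC q by 9): r unchanged
  event 11 (t=58: SET q = 15): r unchanged
  event 12 (t=68: SET p = -4): r unchanged
Final: r = -13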